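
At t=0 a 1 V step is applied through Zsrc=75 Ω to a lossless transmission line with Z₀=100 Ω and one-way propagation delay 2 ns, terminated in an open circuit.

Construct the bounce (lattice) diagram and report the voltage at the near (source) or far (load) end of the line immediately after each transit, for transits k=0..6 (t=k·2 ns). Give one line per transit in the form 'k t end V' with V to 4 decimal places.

0 0 source 0.5714
1 2 load 1.1429
2 4 source 1.0612
3 6 load 0.9796
4 8 source 0.9913
5 10 load 1.0029
6 12 source 1.0012

Γ_L=1.000000, Γ_S=-0.142857; launch V₁=1·100/175=0.571429
k=0 src: V=0.5714
k=1 load: inc=0.571429, refl=0.571429·1.000000=0.5714; V=0.000000+0.571429+0.571429=1.1429
k=2 src: inc=0.571429, refl=0.571429·-0.142857=-0.0816; V=0.571429+0.571429+-0.081633=1.0612
k=3 load: inc=-0.081633, refl=-0.081633·1.000000=-0.0816; V=1.142857+-0.081633+-0.081633=0.9796
k=4 src: inc=-0.081633, refl=-0.081633·-0.142857=0.0117; V=1.061224+-0.081633+0.011662=0.9913
k=5 load: inc=0.011662, refl=0.011662·1.000000=0.0117; V=0.979592+0.011662+0.011662=1.0029
k=6 src: inc=0.011662, refl=0.011662·-0.142857=-0.0017; V=0.991254+0.011662+-0.001666=1.0012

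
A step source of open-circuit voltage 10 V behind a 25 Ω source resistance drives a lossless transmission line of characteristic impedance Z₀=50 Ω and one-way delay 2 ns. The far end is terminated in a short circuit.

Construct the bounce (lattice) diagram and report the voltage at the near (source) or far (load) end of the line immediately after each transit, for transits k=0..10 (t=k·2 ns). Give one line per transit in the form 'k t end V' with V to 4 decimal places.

0 0 source 6.6667
1 2 load 0.0000
2 4 source 2.2222
3 6 load 0.0000
4 8 source 0.7407
5 10 load 0.0000
6 12 source 0.2469
7 14 load 0.0000
8 16 source 0.0823
9 18 load 0.0000
10 20 source 0.0274

Γ_L=-1.000000, Γ_S=-0.333333; launch V₁=10·50/75=6.666667
k=0 src: V=6.6667
k=1 load: inc=6.666667, refl=6.666667·-1.000000=-6.6667; V=0.000000+6.666667+-6.666667=0.0000
k=2 src: inc=-6.666667, refl=-6.666667·-0.333333=2.2222; V=6.666667+-6.666667+2.222222=2.2222
k=3 load: inc=2.222222, refl=2.222222·-1.000000=-2.2222; V=0.000000+2.222222+-2.222222=0.0000
k=4 src: inc=-2.222222, refl=-2.222222·-0.333333=0.7407; V=2.222222+-2.222222+0.740741=0.7407
k=5 load: inc=0.740741, refl=0.740741·-1.000000=-0.7407; V=0.000000+0.740741+-0.740741=0.0000
k=6 src: inc=-0.740741, refl=-0.740741·-0.333333=0.2469; V=0.740741+-0.740741+0.246914=0.2469
k=7 load: inc=0.246914, refl=0.246914·-1.000000=-0.2469; V=0.000000+0.246914+-0.246914=0.0000
k=8 src: inc=-0.246914, refl=-0.246914·-0.333333=0.0823; V=0.246914+-0.246914+0.082305=0.0823
k=9 load: inc=0.082305, refl=0.082305·-1.000000=-0.0823; V=0.000000+0.082305+-0.082305=0.0000
k=10 src: inc=-0.082305, refl=-0.082305·-0.333333=0.0274; V=0.082305+-0.082305+0.027435=0.0274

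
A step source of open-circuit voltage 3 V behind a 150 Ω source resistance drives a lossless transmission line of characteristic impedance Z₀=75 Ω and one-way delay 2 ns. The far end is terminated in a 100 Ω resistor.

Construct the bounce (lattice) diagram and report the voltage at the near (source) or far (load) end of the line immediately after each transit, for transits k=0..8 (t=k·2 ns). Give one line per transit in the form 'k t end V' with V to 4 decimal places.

0 0 source 1.0000
1 2 load 1.1429
2 4 source 1.1905
3 6 load 1.1973
4 8 source 1.1995
5 10 load 1.1999
6 12 source 1.2000
7 14 load 1.2000
8 16 source 1.2000

Γ_L=0.142857, Γ_S=0.333333; launch V₁=3·75/225=1.000000
k=0 src: V=1.0000
k=1 load: inc=1.000000, refl=1.000000·0.142857=0.1429; V=0.000000+1.000000+0.142857=1.1429
k=2 src: inc=0.142857, refl=0.142857·0.333333=0.0476; V=1.000000+0.142857+0.047619=1.1905
k=3 load: inc=0.047619, refl=0.047619·0.142857=0.0068; V=1.142857+0.047619+0.006803=1.1973
k=4 src: inc=0.006803, refl=0.006803·0.333333=0.0023; V=1.190476+0.006803+0.002268=1.1995
k=5 load: inc=0.002268, refl=0.002268·0.142857=0.0003; V=1.197279+0.002268+0.000324=1.1999
k=6 src: inc=0.000324, refl=0.000324·0.333333=0.0001; V=1.199546+0.000324+0.000108=1.2000
k=7 load: inc=0.000108, refl=0.000108·0.142857=0.0000; V=1.199870+0.000108+0.000015=1.2000
k=8 src: inc=0.000015, refl=0.000015·0.333333=0.0000; V=1.199978+0.000015+0.000005=1.2000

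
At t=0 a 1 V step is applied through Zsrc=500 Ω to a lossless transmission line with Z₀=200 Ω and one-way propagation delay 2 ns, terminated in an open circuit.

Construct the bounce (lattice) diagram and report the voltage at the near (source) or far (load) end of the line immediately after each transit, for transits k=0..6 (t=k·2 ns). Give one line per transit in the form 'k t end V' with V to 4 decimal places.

0 0 source 0.2857
1 2 load 0.5714
2 4 source 0.6939
3 6 load 0.8163
4 8 source 0.8688
5 10 load 0.9213
6 12 source 0.9438

Γ_L=1.000000, Γ_S=0.428571; launch V₁=1·200/700=0.285714
k=0 src: V=0.2857
k=1 load: inc=0.285714, refl=0.285714·1.000000=0.2857; V=0.000000+0.285714+0.285714=0.5714
k=2 src: inc=0.285714, refl=0.285714·0.428571=0.1224; V=0.285714+0.285714+0.122449=0.6939
k=3 load: inc=0.122449, refl=0.122449·1.000000=0.1224; V=0.571429+0.122449+0.122449=0.8163
k=4 src: inc=0.122449, refl=0.122449·0.428571=0.0525; V=0.693878+0.122449+0.052478=0.8688
k=5 load: inc=0.052478, refl=0.052478·1.000000=0.0525; V=0.816327+0.052478+0.052478=0.9213
k=6 src: inc=0.052478, refl=0.052478·0.428571=0.0225; V=0.868805+0.052478+0.022491=0.9438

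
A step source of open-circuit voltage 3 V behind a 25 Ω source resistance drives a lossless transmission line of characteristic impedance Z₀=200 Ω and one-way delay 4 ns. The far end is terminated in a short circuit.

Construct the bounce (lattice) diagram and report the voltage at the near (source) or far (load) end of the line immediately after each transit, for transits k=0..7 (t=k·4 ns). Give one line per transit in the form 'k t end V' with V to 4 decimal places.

Γ_L=-1.000000, Γ_S=-0.777778; launch V₁=3·200/225=2.666667
k=0 src: V=2.6667
k=1 load: inc=2.666667, refl=2.666667·-1.000000=-2.6667; V=0.000000+2.666667+-2.666667=0.0000
k=2 src: inc=-2.666667, refl=-2.666667·-0.777778=2.0741; V=2.666667+-2.666667+2.074074=2.0741
k=3 load: inc=2.074074, refl=2.074074·-1.000000=-2.0741; V=0.000000+2.074074+-2.074074=0.0000
k=4 src: inc=-2.074074, refl=-2.074074·-0.777778=1.6132; V=2.074074+-2.074074+1.613169=1.6132
k=5 load: inc=1.613169, refl=1.613169·-1.000000=-1.6132; V=0.000000+1.613169+-1.613169=0.0000
k=6 src: inc=-1.613169, refl=-1.613169·-0.777778=1.2547; V=1.613169+-1.613169+1.254687=1.2547
k=7 load: inc=1.254687, refl=1.254687·-1.000000=-1.2547; V=0.000000+1.254687+-1.254687=0.0000

0 0 source 2.6667
1 4 load 0.0000
2 8 source 2.0741
3 12 load 0.0000
4 16 source 1.6132
5 20 load 0.0000
6 24 source 1.2547
7 28 load 0.0000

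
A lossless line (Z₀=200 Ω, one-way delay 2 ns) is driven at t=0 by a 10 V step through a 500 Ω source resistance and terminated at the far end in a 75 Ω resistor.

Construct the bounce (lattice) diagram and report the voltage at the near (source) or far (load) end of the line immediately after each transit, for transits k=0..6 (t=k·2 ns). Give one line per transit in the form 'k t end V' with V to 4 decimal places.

0 0 source 2.8571
1 2 load 1.5584
2 4 source 1.0019
3 6 load 1.2548
4 8 source 1.3633
5 10 load 1.3140
6 12 source 1.2929

Γ_L=-0.454545, Γ_S=0.428571; launch V₁=10·200/700=2.857143
k=0 src: V=2.8571
k=1 load: inc=2.857143, refl=2.857143·-0.454545=-1.2987; V=0.000000+2.857143+-1.298701=1.5584
k=2 src: inc=-1.298701, refl=-1.298701·0.428571=-0.5566; V=2.857143+-1.298701+-0.556586=1.0019
k=3 load: inc=-0.556586, refl=-0.556586·-0.454545=0.2530; V=1.558442+-0.556586+0.252994=1.2548
k=4 src: inc=0.252994, refl=0.252994·0.428571=0.1084; V=1.001855+0.252994+0.108426=1.3633
k=5 load: inc=0.108426, refl=0.108426·-0.454545=-0.0493; V=1.254849+0.108426+-0.049284=1.3140
k=6 src: inc=-0.049284, refl=-0.049284·0.428571=-0.0211; V=1.363275+-0.049284+-0.021122=1.2929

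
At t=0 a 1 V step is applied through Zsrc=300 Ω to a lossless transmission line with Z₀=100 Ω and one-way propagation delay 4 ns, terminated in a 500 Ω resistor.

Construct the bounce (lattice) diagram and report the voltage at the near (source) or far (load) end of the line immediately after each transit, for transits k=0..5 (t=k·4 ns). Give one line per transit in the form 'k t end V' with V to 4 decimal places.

Γ_L=0.666667, Γ_S=0.500000; launch V₁=1·100/400=0.250000
k=0 src: V=0.2500
k=1 load: inc=0.250000, refl=0.250000·0.666667=0.1667; V=0.000000+0.250000+0.166667=0.4167
k=2 src: inc=0.166667, refl=0.166667·0.500000=0.0833; V=0.250000+0.166667+0.083333=0.5000
k=3 load: inc=0.083333, refl=0.083333·0.666667=0.0556; V=0.416667+0.083333+0.055556=0.5556
k=4 src: inc=0.055556, refl=0.055556·0.500000=0.0278; V=0.500000+0.055556+0.027778=0.5833
k=5 load: inc=0.027778, refl=0.027778·0.666667=0.0185; V=0.555556+0.027778+0.018519=0.6019

0 0 source 0.2500
1 4 load 0.4167
2 8 source 0.5000
3 12 load 0.5556
4 16 source 0.5833
5 20 load 0.6019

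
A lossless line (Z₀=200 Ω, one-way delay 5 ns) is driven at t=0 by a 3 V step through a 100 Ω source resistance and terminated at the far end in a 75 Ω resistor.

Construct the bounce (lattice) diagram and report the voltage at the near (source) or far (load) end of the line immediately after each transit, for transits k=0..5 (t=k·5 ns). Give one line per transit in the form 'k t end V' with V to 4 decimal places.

0 0 source 2.0000
1 5 load 1.0909
2 10 source 1.3939
3 15 load 1.2562
4 20 source 1.3021
5 25 load 1.2812

Γ_L=-0.454545, Γ_S=-0.333333; launch V₁=3·200/300=2.000000
k=0 src: V=2.0000
k=1 load: inc=2.000000, refl=2.000000·-0.454545=-0.9091; V=0.000000+2.000000+-0.909091=1.0909
k=2 src: inc=-0.909091, refl=-0.909091·-0.333333=0.3030; V=2.000000+-0.909091+0.303030=1.3939
k=3 load: inc=0.303030, refl=0.303030·-0.454545=-0.1377; V=1.090909+0.303030+-0.137741=1.2562
k=4 src: inc=-0.137741, refl=-0.137741·-0.333333=0.0459; V=1.393939+-0.137741+0.045914=1.3021
k=5 load: inc=0.045914, refl=0.045914·-0.454545=-0.0209; V=1.256198+0.045914+-0.020870=1.2812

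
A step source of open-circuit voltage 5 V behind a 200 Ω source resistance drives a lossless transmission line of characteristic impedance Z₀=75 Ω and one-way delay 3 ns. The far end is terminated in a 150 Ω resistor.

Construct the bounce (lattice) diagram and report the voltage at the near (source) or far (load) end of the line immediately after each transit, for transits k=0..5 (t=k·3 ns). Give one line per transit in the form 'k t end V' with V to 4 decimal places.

0 0 source 1.3636
1 3 load 1.8182
2 6 source 2.0248
3 9 load 2.0937
4 12 source 2.1250
5 15 load 2.1354

Γ_L=0.333333, Γ_S=0.454545; launch V₁=5·75/275=1.363636
k=0 src: V=1.3636
k=1 load: inc=1.363636, refl=1.363636·0.333333=0.4545; V=0.000000+1.363636+0.454545=1.8182
k=2 src: inc=0.454545, refl=0.454545·0.454545=0.2066; V=1.363636+0.454545+0.206612=2.0248
k=3 load: inc=0.206612, refl=0.206612·0.333333=0.0689; V=1.818182+0.206612+0.068871=2.0937
k=4 src: inc=0.068871, refl=0.068871·0.454545=0.0313; V=2.024793+0.068871+0.031305=2.1250
k=5 load: inc=0.031305, refl=0.031305·0.333333=0.0104; V=2.093664+0.031305+0.010435=2.1354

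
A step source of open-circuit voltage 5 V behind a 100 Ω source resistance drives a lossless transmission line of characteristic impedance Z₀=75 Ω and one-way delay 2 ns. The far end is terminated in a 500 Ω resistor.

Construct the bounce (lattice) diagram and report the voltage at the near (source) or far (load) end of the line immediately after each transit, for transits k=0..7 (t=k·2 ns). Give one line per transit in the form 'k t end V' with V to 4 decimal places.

Γ_L=0.739130, Γ_S=0.142857; launch V₁=5·75/175=2.142857
k=0 src: V=2.1429
k=1 load: inc=2.142857, refl=2.142857·0.739130=1.5839; V=0.000000+2.142857+1.583851=3.7267
k=2 src: inc=1.583851, refl=1.583851·0.142857=0.2263; V=2.142857+1.583851+0.226264=3.9530
k=3 load: inc=0.226264, refl=0.226264·0.739130=0.1672; V=3.726708+0.226264+0.167239=4.1202
k=4 src: inc=0.167239, refl=0.167239·0.142857=0.0239; V=3.952972+0.167239+0.023891=4.1441
k=5 load: inc=0.023891, refl=0.023891·0.739130=0.0177; V=4.120211+0.023891+0.017659=4.1618
k=6 src: inc=0.017659, refl=0.017659·0.142857=0.0025; V=4.144103+0.017659+0.002523=4.1643
k=7 load: inc=0.002523, refl=0.002523·0.739130=0.0019; V=4.161761+0.002523+0.001865=4.1661

0 0 source 2.1429
1 2 load 3.7267
2 4 source 3.9530
3 6 load 4.1202
4 8 source 4.1441
5 10 load 4.1618
6 12 source 4.1643
7 14 load 4.1661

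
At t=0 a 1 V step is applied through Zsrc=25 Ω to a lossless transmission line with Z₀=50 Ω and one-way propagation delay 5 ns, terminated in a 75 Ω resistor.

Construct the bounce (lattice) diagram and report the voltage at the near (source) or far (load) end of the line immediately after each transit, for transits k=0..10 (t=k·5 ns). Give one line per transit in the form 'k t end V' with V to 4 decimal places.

Γ_L=0.200000, Γ_S=-0.333333; launch V₁=1·50/75=0.666667
k=0 src: V=0.6667
k=1 load: inc=0.666667, refl=0.666667·0.200000=0.1333; V=0.000000+0.666667+0.133333=0.8000
k=2 src: inc=0.133333, refl=0.133333·-0.333333=-0.0444; V=0.666667+0.133333+-0.044444=0.7556
k=3 load: inc=-0.044444, refl=-0.044444·0.200000=-0.0089; V=0.800000+-0.044444+-0.008889=0.7467
k=4 src: inc=-0.008889, refl=-0.008889·-0.333333=0.0030; V=0.755556+-0.008889+0.002963=0.7496
k=5 load: inc=0.002963, refl=0.002963·0.200000=0.0006; V=0.746667+0.002963+0.000593=0.7502
k=6 src: inc=0.000593, refl=0.000593·-0.333333=-0.0002; V=0.749630+0.000593+-0.000198=0.7500
k=7 load: inc=-0.000198, refl=-0.000198·0.200000=-0.0000; V=0.750222+-0.000198+-0.000040=0.7500
k=8 src: inc=-0.000040, refl=-0.000040·-0.333333=0.0000; V=0.750025+-0.000040+0.000013=0.7500
k=9 load: inc=0.000013, refl=0.000013·0.200000=0.0000; V=0.749985+0.000013+0.000003=0.7500
k=10 src: inc=0.000003, refl=0.000003·-0.333333=-0.0000; V=0.749998+0.000003+-0.000001=0.7500

0 0 source 0.6667
1 5 load 0.8000
2 10 source 0.7556
3 15 load 0.7467
4 20 source 0.7496
5 25 load 0.7502
6 30 source 0.7500
7 35 load 0.7500
8 40 source 0.7500
9 45 load 0.7500
10 50 source 0.7500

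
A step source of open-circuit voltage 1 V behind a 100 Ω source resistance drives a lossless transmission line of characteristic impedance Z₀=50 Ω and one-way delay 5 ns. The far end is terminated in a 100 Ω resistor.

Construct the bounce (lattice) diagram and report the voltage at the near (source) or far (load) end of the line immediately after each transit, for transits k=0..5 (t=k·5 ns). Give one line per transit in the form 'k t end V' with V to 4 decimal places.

0 0 source 0.3333
1 5 load 0.4444
2 10 source 0.4815
3 15 load 0.4938
4 20 source 0.4979
5 25 load 0.4993

Γ_L=0.333333, Γ_S=0.333333; launch V₁=1·50/150=0.333333
k=0 src: V=0.3333
k=1 load: inc=0.333333, refl=0.333333·0.333333=0.1111; V=0.000000+0.333333+0.111111=0.4444
k=2 src: inc=0.111111, refl=0.111111·0.333333=0.0370; V=0.333333+0.111111+0.037037=0.4815
k=3 load: inc=0.037037, refl=0.037037·0.333333=0.0123; V=0.444444+0.037037+0.012346=0.4938
k=4 src: inc=0.012346, refl=0.012346·0.333333=0.0041; V=0.481481+0.012346+0.004115=0.4979
k=5 load: inc=0.004115, refl=0.004115·0.333333=0.0014; V=0.493827+0.004115+0.001372=0.4993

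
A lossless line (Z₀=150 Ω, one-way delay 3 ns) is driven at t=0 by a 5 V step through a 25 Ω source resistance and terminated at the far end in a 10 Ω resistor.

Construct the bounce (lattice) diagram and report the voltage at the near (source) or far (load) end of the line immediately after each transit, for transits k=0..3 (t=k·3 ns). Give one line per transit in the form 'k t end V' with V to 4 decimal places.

0 0 source 4.2857
1 3 load 0.5357
2 6 source 3.2143
3 9 load 0.8705

Γ_L=-0.875000, Γ_S=-0.714286; launch V₁=5·150/175=4.285714
k=0 src: V=4.2857
k=1 load: inc=4.285714, refl=4.285714·-0.875000=-3.7500; V=0.000000+4.285714+-3.750000=0.5357
k=2 src: inc=-3.750000, refl=-3.750000·-0.714286=2.6786; V=4.285714+-3.750000+2.678571=3.2143
k=3 load: inc=2.678571, refl=2.678571·-0.875000=-2.3438; V=0.535714+2.678571+-2.343750=0.8705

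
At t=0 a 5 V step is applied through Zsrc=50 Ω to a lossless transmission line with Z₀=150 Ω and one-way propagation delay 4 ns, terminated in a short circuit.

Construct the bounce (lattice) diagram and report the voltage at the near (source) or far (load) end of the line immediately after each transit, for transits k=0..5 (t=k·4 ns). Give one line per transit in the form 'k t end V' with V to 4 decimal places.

Γ_L=-1.000000, Γ_S=-0.500000; launch V₁=5·150/200=3.750000
k=0 src: V=3.7500
k=1 load: inc=3.750000, refl=3.750000·-1.000000=-3.7500; V=0.000000+3.750000+-3.750000=0.0000
k=2 src: inc=-3.750000, refl=-3.750000·-0.500000=1.8750; V=3.750000+-3.750000+1.875000=1.8750
k=3 load: inc=1.875000, refl=1.875000·-1.000000=-1.8750; V=0.000000+1.875000+-1.875000=0.0000
k=4 src: inc=-1.875000, refl=-1.875000·-0.500000=0.9375; V=1.875000+-1.875000+0.937500=0.9375
k=5 load: inc=0.937500, refl=0.937500·-1.000000=-0.9375; V=0.000000+0.937500+-0.937500=0.0000

0 0 source 3.7500
1 4 load 0.0000
2 8 source 1.8750
3 12 load 0.0000
4 16 source 0.9375
5 20 load 0.0000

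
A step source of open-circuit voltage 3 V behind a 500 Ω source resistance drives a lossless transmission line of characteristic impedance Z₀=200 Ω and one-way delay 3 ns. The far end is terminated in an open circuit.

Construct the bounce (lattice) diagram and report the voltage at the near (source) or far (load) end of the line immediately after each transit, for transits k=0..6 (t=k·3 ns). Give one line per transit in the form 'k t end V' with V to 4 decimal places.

Γ_L=1.000000, Γ_S=0.428571; launch V₁=3·200/700=0.857143
k=0 src: V=0.8571
k=1 load: inc=0.857143, refl=0.857143·1.000000=0.8571; V=0.000000+0.857143+0.857143=1.7143
k=2 src: inc=0.857143, refl=0.857143·0.428571=0.3673; V=0.857143+0.857143+0.367347=2.0816
k=3 load: inc=0.367347, refl=0.367347·1.000000=0.3673; V=1.714286+0.367347+0.367347=2.4490
k=4 src: inc=0.367347, refl=0.367347·0.428571=0.1574; V=2.081633+0.367347+0.157434=2.6064
k=5 load: inc=0.157434, refl=0.157434·1.000000=0.1574; V=2.448980+0.157434+0.157434=2.7638
k=6 src: inc=0.157434, refl=0.157434·0.428571=0.0675; V=2.606414+0.157434+0.067472=2.8313

0 0 source 0.8571
1 3 load 1.7143
2 6 source 2.0816
3 9 load 2.4490
4 12 source 2.6064
5 15 load 2.7638
6 18 source 2.8313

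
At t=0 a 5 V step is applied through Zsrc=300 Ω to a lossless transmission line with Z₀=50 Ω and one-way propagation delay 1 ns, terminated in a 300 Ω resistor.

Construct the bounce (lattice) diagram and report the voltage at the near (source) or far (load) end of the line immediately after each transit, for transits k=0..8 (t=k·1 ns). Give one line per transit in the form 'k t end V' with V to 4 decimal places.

0 0 source 0.7143
1 1 load 1.2245
2 2 source 1.5889
3 3 load 1.8492
4 4 source 2.0352
5 5 load 2.1680
6 6 source 2.2628
7 7 load 2.3306
8 8 source 2.3790

Γ_L=0.714286, Γ_S=0.714286; launch V₁=5·50/350=0.714286
k=0 src: V=0.7143
k=1 load: inc=0.714286, refl=0.714286·0.714286=0.5102; V=0.000000+0.714286+0.510204=1.2245
k=2 src: inc=0.510204, refl=0.510204·0.714286=0.3644; V=0.714286+0.510204+0.364431=1.5889
k=3 load: inc=0.364431, refl=0.364431·0.714286=0.2603; V=1.224490+0.364431+0.260308=1.8492
k=4 src: inc=0.260308, refl=0.260308·0.714286=0.1859; V=1.588921+0.260308+0.185934=2.0352
k=5 load: inc=0.185934, refl=0.185934·0.714286=0.1328; V=1.849229+0.185934+0.132810=2.1680
k=6 src: inc=0.132810, refl=0.132810·0.714286=0.0949; V=2.035164+0.132810+0.094865=2.2628
k=7 load: inc=0.094865, refl=0.094865·0.714286=0.0678; V=2.167974+0.094865+0.067760=2.3306
k=8 src: inc=0.067760, refl=0.067760·0.714286=0.0484; V=2.262839+0.067760+0.048400=2.3790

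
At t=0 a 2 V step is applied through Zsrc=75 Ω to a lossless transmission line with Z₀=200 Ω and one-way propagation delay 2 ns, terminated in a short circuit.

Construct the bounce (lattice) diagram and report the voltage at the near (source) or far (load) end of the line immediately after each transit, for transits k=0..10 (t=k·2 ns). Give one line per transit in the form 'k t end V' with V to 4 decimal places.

Γ_L=-1.000000, Γ_S=-0.454545; launch V₁=2·200/275=1.454545
k=0 src: V=1.4545
k=1 load: inc=1.454545, refl=1.454545·-1.000000=-1.4545; V=0.000000+1.454545+-1.454545=0.0000
k=2 src: inc=-1.454545, refl=-1.454545·-0.454545=0.6612; V=1.454545+-1.454545+0.661157=0.6612
k=3 load: inc=0.661157, refl=0.661157·-1.000000=-0.6612; V=0.000000+0.661157+-0.661157=0.0000
k=4 src: inc=-0.661157, refl=-0.661157·-0.454545=0.3005; V=0.661157+-0.661157+0.300526=0.3005
k=5 load: inc=0.300526, refl=0.300526·-1.000000=-0.3005; V=0.000000+0.300526+-0.300526=0.0000
k=6 src: inc=-0.300526, refl=-0.300526·-0.454545=0.1366; V=0.300526+-0.300526+0.136603=0.1366
k=7 load: inc=0.136603, refl=0.136603·-1.000000=-0.1366; V=0.000000+0.136603+-0.136603=0.0000
k=8 src: inc=-0.136603, refl=-0.136603·-0.454545=0.0621; V=0.136603+-0.136603+0.062092=0.0621
k=9 load: inc=0.062092, refl=0.062092·-1.000000=-0.0621; V=0.000000+0.062092+-0.062092=0.0000
k=10 src: inc=-0.062092, refl=-0.062092·-0.454545=0.0282; V=0.062092+-0.062092+0.028224=0.0282

0 0 source 1.4545
1 2 load 0.0000
2 4 source 0.6612
3 6 load 0.0000
4 8 source 0.3005
5 10 load 0.0000
6 12 source 0.1366
7 14 load 0.0000
8 16 source 0.0621
9 18 load 0.0000
10 20 source 0.0282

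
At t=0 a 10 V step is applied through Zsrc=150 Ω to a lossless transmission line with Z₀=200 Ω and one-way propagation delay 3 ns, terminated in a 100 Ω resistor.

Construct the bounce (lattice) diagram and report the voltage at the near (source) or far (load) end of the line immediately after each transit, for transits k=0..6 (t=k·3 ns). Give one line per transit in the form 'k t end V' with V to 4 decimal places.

Γ_L=-0.333333, Γ_S=-0.142857; launch V₁=10·200/350=5.714286
k=0 src: V=5.7143
k=1 load: inc=5.714286, refl=5.714286·-0.333333=-1.9048; V=0.000000+5.714286+-1.904762=3.8095
k=2 src: inc=-1.904762, refl=-1.904762·-0.142857=0.2721; V=5.714286+-1.904762+0.272109=4.0816
k=3 load: inc=0.272109, refl=0.272109·-0.333333=-0.0907; V=3.809524+0.272109+-0.090703=3.9909
k=4 src: inc=-0.090703, refl=-0.090703·-0.142857=0.0130; V=4.081633+-0.090703+0.012958=4.0039
k=5 load: inc=0.012958, refl=0.012958·-0.333333=-0.0043; V=3.990930+0.012958+-0.004319=3.9996
k=6 src: inc=-0.004319, refl=-0.004319·-0.142857=0.0006; V=4.003887+-0.004319+0.000617=4.0002

0 0 source 5.7143
1 3 load 3.8095
2 6 source 4.0816
3 9 load 3.9909
4 12 source 4.0039
5 15 load 3.9996
6 18 source 4.0002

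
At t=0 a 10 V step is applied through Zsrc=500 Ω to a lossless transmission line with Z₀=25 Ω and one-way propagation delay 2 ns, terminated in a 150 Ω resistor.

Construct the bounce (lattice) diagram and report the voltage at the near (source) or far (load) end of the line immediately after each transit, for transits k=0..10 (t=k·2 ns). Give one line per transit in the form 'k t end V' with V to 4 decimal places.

0 0 source 0.4762
1 2 load 0.8163
2 4 source 1.1241
3 6 load 1.3439
4 8 source 1.5428
5 10 load 1.6848
6 12 source 1.8134
7 14 load 1.9052
8 16 source 1.9882
9 18 load 2.0476
10 20 source 2.1012

Γ_L=0.714286, Γ_S=0.904762; launch V₁=10·25/525=0.476190
k=0 src: V=0.4762
k=1 load: inc=0.476190, refl=0.476190·0.714286=0.3401; V=0.000000+0.476190+0.340136=0.8163
k=2 src: inc=0.340136, refl=0.340136·0.904762=0.3077; V=0.476190+0.340136+0.307742=1.1241
k=3 load: inc=0.307742, refl=0.307742·0.714286=0.2198; V=0.816327+0.307742+0.219816=1.3439
k=4 src: inc=0.219816, refl=0.219816·0.904762=0.1989; V=1.124069+0.219816+0.198881=1.5428
k=5 load: inc=0.198881, refl=0.198881·0.714286=0.1421; V=1.343884+0.198881+0.142058=1.6848
k=6 src: inc=0.142058, refl=0.142058·0.904762=0.1285; V=1.542765+0.142058+0.128529=1.8134
k=7 load: inc=0.128529, refl=0.128529·0.714286=0.0918; V=1.684823+0.128529+0.091806=1.9052
k=8 src: inc=0.091806, refl=0.091806·0.904762=0.0831; V=1.813352+0.091806+0.083063=1.9882
k=9 load: inc=0.083063, refl=0.083063·0.714286=0.0593; V=1.905158+0.083063+0.059330=2.0476
k=10 src: inc=0.059330, refl=0.059330·0.904762=0.0537; V=1.988221+0.059330+0.053680=2.1012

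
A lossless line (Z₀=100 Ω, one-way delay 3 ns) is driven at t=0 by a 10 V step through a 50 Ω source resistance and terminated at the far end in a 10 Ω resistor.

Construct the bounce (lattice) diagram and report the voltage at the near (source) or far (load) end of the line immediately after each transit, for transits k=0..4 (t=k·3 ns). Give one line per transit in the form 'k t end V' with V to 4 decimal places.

Γ_L=-0.818182, Γ_S=-0.333333; launch V₁=10·100/150=6.666667
k=0 src: V=6.6667
k=1 load: inc=6.666667, refl=6.666667·-0.818182=-5.4545; V=0.000000+6.666667+-5.454545=1.2121
k=2 src: inc=-5.454545, refl=-5.454545·-0.333333=1.8182; V=6.666667+-5.454545+1.818182=3.0303
k=3 load: inc=1.818182, refl=1.818182·-0.818182=-1.4876; V=1.212121+1.818182+-1.487603=1.5427
k=4 src: inc=-1.487603, refl=-1.487603·-0.333333=0.4959; V=3.030303+-1.487603+0.495868=2.0386

0 0 source 6.6667
1 3 load 1.2121
2 6 source 3.0303
3 9 load 1.5427
4 12 source 2.0386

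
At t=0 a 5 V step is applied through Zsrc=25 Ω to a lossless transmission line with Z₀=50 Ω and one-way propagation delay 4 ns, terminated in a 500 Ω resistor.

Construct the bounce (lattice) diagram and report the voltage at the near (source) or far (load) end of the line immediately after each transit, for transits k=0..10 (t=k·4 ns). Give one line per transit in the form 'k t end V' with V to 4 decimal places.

0 0 source 3.3333
1 4 load 6.0606
2 8 source 5.1515
3 12 load 4.4077
4 16 source 4.6556
5 20 load 4.8585
6 24 source 4.7909
7 28 load 4.7356
8 32 source 4.7540
9 36 load 4.7691
10 40 source 4.7641

Γ_L=0.818182, Γ_S=-0.333333; launch V₁=5·50/75=3.333333
k=0 src: V=3.3333
k=1 load: inc=3.333333, refl=3.333333·0.818182=2.7273; V=0.000000+3.333333+2.727273=6.0606
k=2 src: inc=2.727273, refl=2.727273·-0.333333=-0.9091; V=3.333333+2.727273+-0.909091=5.1515
k=3 load: inc=-0.909091, refl=-0.909091·0.818182=-0.7438; V=6.060606+-0.909091+-0.743802=4.4077
k=4 src: inc=-0.743802, refl=-0.743802·-0.333333=0.2479; V=5.151515+-0.743802+0.247934=4.6556
k=5 load: inc=0.247934, refl=0.247934·0.818182=0.2029; V=4.407713+0.247934+0.202855=4.8585
k=6 src: inc=0.202855, refl=0.202855·-0.333333=-0.0676; V=4.655647+0.202855+-0.067618=4.7909
k=7 load: inc=-0.067618, refl=-0.067618·0.818182=-0.0553; V=4.858502+-0.067618+-0.055324=4.7356
k=8 src: inc=-0.055324, refl=-0.055324·-0.333333=0.0184; V=4.790884+-0.055324+0.018441=4.7540
k=9 load: inc=0.018441, refl=0.018441·0.818182=0.0151; V=4.735560+0.018441+0.015088=4.7691
k=10 src: inc=0.015088, refl=0.015088·-0.333333=-0.0050; V=4.754001+0.015088+-0.005029=4.7641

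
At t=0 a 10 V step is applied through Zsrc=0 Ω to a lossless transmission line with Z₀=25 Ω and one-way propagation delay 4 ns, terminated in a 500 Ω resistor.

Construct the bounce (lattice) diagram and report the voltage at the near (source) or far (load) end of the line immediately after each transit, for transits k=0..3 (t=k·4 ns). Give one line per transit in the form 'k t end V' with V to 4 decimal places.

0 0 source 10.0000
1 4 load 19.0476
2 8 source 10.0000
3 12 load 1.8141

Γ_L=0.904762, Γ_S=-1.000000; launch V₁=10·25/25=10.000000
k=0 src: V=10.0000
k=1 load: inc=10.000000, refl=10.000000·0.904762=9.0476; V=0.000000+10.000000+9.047619=19.0476
k=2 src: inc=9.047619, refl=9.047619·-1.000000=-9.0476; V=10.000000+9.047619+-9.047619=10.0000
k=3 load: inc=-9.047619, refl=-9.047619·0.904762=-8.1859; V=19.047619+-9.047619+-8.185941=1.8141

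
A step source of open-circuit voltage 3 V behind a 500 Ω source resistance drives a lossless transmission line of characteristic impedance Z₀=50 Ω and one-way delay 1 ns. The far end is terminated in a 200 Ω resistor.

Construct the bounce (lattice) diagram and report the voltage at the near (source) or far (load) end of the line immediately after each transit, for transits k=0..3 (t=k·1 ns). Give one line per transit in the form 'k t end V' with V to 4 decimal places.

0 0 source 0.2727
1 1 load 0.4364
2 2 source 0.5702
3 3 load 0.6506

Γ_L=0.600000, Γ_S=0.818182; launch V₁=3·50/550=0.272727
k=0 src: V=0.2727
k=1 load: inc=0.272727, refl=0.272727·0.600000=0.1636; V=0.000000+0.272727+0.163636=0.4364
k=2 src: inc=0.163636, refl=0.163636·0.818182=0.1339; V=0.272727+0.163636+0.133884=0.5702
k=3 load: inc=0.133884, refl=0.133884·0.600000=0.0803; V=0.436364+0.133884+0.080331=0.6506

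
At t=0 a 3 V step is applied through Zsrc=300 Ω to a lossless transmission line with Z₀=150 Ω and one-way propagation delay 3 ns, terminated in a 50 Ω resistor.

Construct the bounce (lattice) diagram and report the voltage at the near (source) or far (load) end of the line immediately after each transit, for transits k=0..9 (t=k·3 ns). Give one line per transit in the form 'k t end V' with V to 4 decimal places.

0 0 source 1.0000
1 3 load 0.5000
2 6 source 0.3333
3 9 load 0.4167
4 12 source 0.4444
5 15 load 0.4306
6 18 source 0.4259
7 21 load 0.4282
8 24 source 0.4290
9 27 load 0.4286

Γ_L=-0.500000, Γ_S=0.333333; launch V₁=3·150/450=1.000000
k=0 src: V=1.0000
k=1 load: inc=1.000000, refl=1.000000·-0.500000=-0.5000; V=0.000000+1.000000+-0.500000=0.5000
k=2 src: inc=-0.500000, refl=-0.500000·0.333333=-0.1667; V=1.000000+-0.500000+-0.166667=0.3333
k=3 load: inc=-0.166667, refl=-0.166667·-0.500000=0.0833; V=0.500000+-0.166667+0.083333=0.4167
k=4 src: inc=0.083333, refl=0.083333·0.333333=0.0278; V=0.333333+0.083333+0.027778=0.4444
k=5 load: inc=0.027778, refl=0.027778·-0.500000=-0.0139; V=0.416667+0.027778+-0.013889=0.4306
k=6 src: inc=-0.013889, refl=-0.013889·0.333333=-0.0046; V=0.444444+-0.013889+-0.004630=0.4259
k=7 load: inc=-0.004630, refl=-0.004630·-0.500000=0.0023; V=0.430556+-0.004630+0.002315=0.4282
k=8 src: inc=0.002315, refl=0.002315·0.333333=0.0008; V=0.425926+0.002315+0.000772=0.4290
k=9 load: inc=0.000772, refl=0.000772·-0.500000=-0.0004; V=0.428241+0.000772+-0.000386=0.4286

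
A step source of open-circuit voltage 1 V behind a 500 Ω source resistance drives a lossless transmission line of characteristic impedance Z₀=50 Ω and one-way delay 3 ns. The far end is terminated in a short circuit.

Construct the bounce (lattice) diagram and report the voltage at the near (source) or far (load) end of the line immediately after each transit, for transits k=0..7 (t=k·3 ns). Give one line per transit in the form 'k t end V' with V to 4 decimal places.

Γ_L=-1.000000, Γ_S=0.818182; launch V₁=1·50/550=0.090909
k=0 src: V=0.0909
k=1 load: inc=0.090909, refl=0.090909·-1.000000=-0.0909; V=0.000000+0.090909+-0.090909=0.0000
k=2 src: inc=-0.090909, refl=-0.090909·0.818182=-0.0744; V=0.090909+-0.090909+-0.074380=-0.0744
k=3 load: inc=-0.074380, refl=-0.074380·-1.000000=0.0744; V=0.000000+-0.074380+0.074380=0.0000
k=4 src: inc=0.074380, refl=0.074380·0.818182=0.0609; V=-0.074380+0.074380+0.060856=0.0609
k=5 load: inc=0.060856, refl=0.060856·-1.000000=-0.0609; V=0.000000+0.060856+-0.060856=0.0000
k=6 src: inc=-0.060856, refl=-0.060856·0.818182=-0.0498; V=0.060856+-0.060856+-0.049792=-0.0498
k=7 load: inc=-0.049792, refl=-0.049792·-1.000000=0.0498; V=0.000000+-0.049792+0.049792=0.0000

0 0 source 0.0909
1 3 load 0.0000
2 6 source -0.0744
3 9 load 0.0000
4 12 source 0.0609
5 15 load 0.0000
6 18 source -0.0498
7 21 load 0.0000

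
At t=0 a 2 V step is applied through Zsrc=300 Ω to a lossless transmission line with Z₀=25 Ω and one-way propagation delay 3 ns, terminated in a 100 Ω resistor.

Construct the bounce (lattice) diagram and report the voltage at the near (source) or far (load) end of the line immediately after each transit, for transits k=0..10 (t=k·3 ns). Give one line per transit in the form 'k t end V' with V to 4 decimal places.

0 0 source 0.1538
1 3 load 0.2462
2 6 source 0.3243
3 9 load 0.3711
4 12 source 0.4108
5 15 load 0.4346
6 18 source 0.4547
7 21 load 0.4668
8 24 source 0.4770
9 27 load 0.4831
10 30 source 0.4883

Γ_L=0.600000, Γ_S=0.846154; launch V₁=2·25/325=0.153846
k=0 src: V=0.1538
k=1 load: inc=0.153846, refl=0.153846·0.600000=0.0923; V=0.000000+0.153846+0.092308=0.2462
k=2 src: inc=0.092308, refl=0.092308·0.846154=0.0781; V=0.153846+0.092308+0.078107=0.3243
k=3 load: inc=0.078107, refl=0.078107·0.600000=0.0469; V=0.246154+0.078107+0.046864=0.3711
k=4 src: inc=0.046864, refl=0.046864·0.846154=0.0397; V=0.324260+0.046864+0.039654=0.4108
k=5 load: inc=0.039654, refl=0.039654·0.600000=0.0238; V=0.371124+0.039654+0.023792=0.4346
k=6 src: inc=0.023792, refl=0.023792·0.846154=0.0201; V=0.410778+0.023792+0.020132=0.4547
k=7 load: inc=0.020132, refl=0.020132·0.600000=0.0121; V=0.434571+0.020132+0.012079=0.4668
k=8 src: inc=0.012079, refl=0.012079·0.846154=0.0102; V=0.454703+0.012079+0.010221=0.4770
k=9 load: inc=0.010221, refl=0.010221·0.600000=0.0061; V=0.466782+0.010221+0.006133=0.4831
k=10 src: inc=0.006133, refl=0.006133·0.846154=0.0052; V=0.477003+0.006133+0.005189=0.4883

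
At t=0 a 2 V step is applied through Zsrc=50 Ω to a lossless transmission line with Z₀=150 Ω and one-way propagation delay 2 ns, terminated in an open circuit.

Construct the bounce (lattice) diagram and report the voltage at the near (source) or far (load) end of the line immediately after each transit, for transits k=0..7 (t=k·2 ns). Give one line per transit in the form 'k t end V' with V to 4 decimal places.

Γ_L=1.000000, Γ_S=-0.500000; launch V₁=2·150/200=1.500000
k=0 src: V=1.5000
k=1 load: inc=1.500000, refl=1.500000·1.000000=1.5000; V=0.000000+1.500000+1.500000=3.0000
k=2 src: inc=1.500000, refl=1.500000·-0.500000=-0.7500; V=1.500000+1.500000+-0.750000=2.2500
k=3 load: inc=-0.750000, refl=-0.750000·1.000000=-0.7500; V=3.000000+-0.750000+-0.750000=1.5000
k=4 src: inc=-0.750000, refl=-0.750000·-0.500000=0.3750; V=2.250000+-0.750000+0.375000=1.8750
k=5 load: inc=0.375000, refl=0.375000·1.000000=0.3750; V=1.500000+0.375000+0.375000=2.2500
k=6 src: inc=0.375000, refl=0.375000·-0.500000=-0.1875; V=1.875000+0.375000+-0.187500=2.0625
k=7 load: inc=-0.187500, refl=-0.187500·1.000000=-0.1875; V=2.250000+-0.187500+-0.187500=1.8750

0 0 source 1.5000
1 2 load 3.0000
2 4 source 2.2500
3 6 load 1.5000
4 8 source 1.8750
5 10 load 2.2500
6 12 source 2.0625
7 14 load 1.8750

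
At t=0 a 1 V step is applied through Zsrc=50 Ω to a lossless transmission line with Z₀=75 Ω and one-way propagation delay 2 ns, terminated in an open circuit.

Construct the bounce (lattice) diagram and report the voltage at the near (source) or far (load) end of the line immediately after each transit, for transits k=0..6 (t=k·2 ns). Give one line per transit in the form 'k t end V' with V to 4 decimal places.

0 0 source 0.6000
1 2 load 1.2000
2 4 source 1.0800
3 6 load 0.9600
4 8 source 0.9840
5 10 load 1.0080
6 12 source 1.0032

Γ_L=1.000000, Γ_S=-0.200000; launch V₁=1·75/125=0.600000
k=0 src: V=0.6000
k=1 load: inc=0.600000, refl=0.600000·1.000000=0.6000; V=0.000000+0.600000+0.600000=1.2000
k=2 src: inc=0.600000, refl=0.600000·-0.200000=-0.1200; V=0.600000+0.600000+-0.120000=1.0800
k=3 load: inc=-0.120000, refl=-0.120000·1.000000=-0.1200; V=1.200000+-0.120000+-0.120000=0.9600
k=4 src: inc=-0.120000, refl=-0.120000·-0.200000=0.0240; V=1.080000+-0.120000+0.024000=0.9840
k=5 load: inc=0.024000, refl=0.024000·1.000000=0.0240; V=0.960000+0.024000+0.024000=1.0080
k=6 src: inc=0.024000, refl=0.024000·-0.200000=-0.0048; V=0.984000+0.024000+-0.004800=1.0032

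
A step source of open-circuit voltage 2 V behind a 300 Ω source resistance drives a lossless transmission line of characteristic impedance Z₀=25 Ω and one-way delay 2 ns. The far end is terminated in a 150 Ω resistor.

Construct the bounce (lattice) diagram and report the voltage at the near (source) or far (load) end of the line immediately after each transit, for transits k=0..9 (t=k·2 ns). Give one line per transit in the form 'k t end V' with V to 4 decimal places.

0 0 source 0.1538
1 2 load 0.2637
2 4 source 0.3567
3 6 load 0.4231
4 8 source 0.4793
5 10 load 0.5195
6 12 source 0.5534
7 14 load 0.5777
8 16 source 0.5982
9 18 load 0.6129

Γ_L=0.714286, Γ_S=0.846154; launch V₁=2·25/325=0.153846
k=0 src: V=0.1538
k=1 load: inc=0.153846, refl=0.153846·0.714286=0.1099; V=0.000000+0.153846+0.109890=0.2637
k=2 src: inc=0.109890, refl=0.109890·0.846154=0.0930; V=0.153846+0.109890+0.092984=0.3567
k=3 load: inc=0.092984, refl=0.092984·0.714286=0.0664; V=0.263736+0.092984+0.066417=0.4231
k=4 src: inc=0.066417, refl=0.066417·0.846154=0.0562; V=0.356720+0.066417+0.056199=0.4793
k=5 load: inc=0.056199, refl=0.056199·0.714286=0.0401; V=0.423137+0.056199+0.040142=0.5195
k=6 src: inc=0.040142, refl=0.040142·0.846154=0.0340; V=0.479336+0.040142+0.033966=0.5534
k=7 load: inc=0.033966, refl=0.033966·0.714286=0.0243; V=0.519479+0.033966+0.024262=0.5777
k=8 src: inc=0.024262, refl=0.024262·0.846154=0.0205; V=0.553445+0.024262+0.020529=0.5982
k=9 load: inc=0.020529, refl=0.020529·0.714286=0.0147; V=0.577707+0.020529+0.014664=0.6129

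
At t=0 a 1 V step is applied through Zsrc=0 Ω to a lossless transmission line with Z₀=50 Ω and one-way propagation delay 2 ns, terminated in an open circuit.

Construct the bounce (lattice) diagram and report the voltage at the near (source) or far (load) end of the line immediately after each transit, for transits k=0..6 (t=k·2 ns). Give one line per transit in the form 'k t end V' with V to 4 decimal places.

Γ_L=1.000000, Γ_S=-1.000000; launch V₁=1·50/50=1.000000
k=0 src: V=1.0000
k=1 load: inc=1.000000, refl=1.000000·1.000000=1.0000; V=0.000000+1.000000+1.000000=2.0000
k=2 src: inc=1.000000, refl=1.000000·-1.000000=-1.0000; V=1.000000+1.000000+-1.000000=1.0000
k=3 load: inc=-1.000000, refl=-1.000000·1.000000=-1.0000; V=2.000000+-1.000000+-1.000000=0.0000
k=4 src: inc=-1.000000, refl=-1.000000·-1.000000=1.0000; V=1.000000+-1.000000+1.000000=1.0000
k=5 load: inc=1.000000, refl=1.000000·1.000000=1.0000; V=0.000000+1.000000+1.000000=2.0000
k=6 src: inc=1.000000, refl=1.000000·-1.000000=-1.0000; V=1.000000+1.000000+-1.000000=1.0000

0 0 source 1.0000
1 2 load 2.0000
2 4 source 1.0000
3 6 load 0.0000
4 8 source 1.0000
5 10 load 2.0000
6 12 source 1.0000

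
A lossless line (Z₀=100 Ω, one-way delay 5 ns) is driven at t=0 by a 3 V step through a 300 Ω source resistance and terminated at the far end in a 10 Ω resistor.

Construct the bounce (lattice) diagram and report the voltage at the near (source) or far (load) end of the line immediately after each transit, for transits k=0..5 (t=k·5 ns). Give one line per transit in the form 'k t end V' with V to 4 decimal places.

0 0 source 0.7500
1 5 load 0.1364
2 10 source -0.1705
3 15 load 0.0806
4 20 source 0.2061
5 25 load 0.1034

Γ_L=-0.818182, Γ_S=0.500000; launch V₁=3·100/400=0.750000
k=0 src: V=0.7500
k=1 load: inc=0.750000, refl=0.750000·-0.818182=-0.6136; V=0.000000+0.750000+-0.613636=0.1364
k=2 src: inc=-0.613636, refl=-0.613636·0.500000=-0.3068; V=0.750000+-0.613636+-0.306818=-0.1705
k=3 load: inc=-0.306818, refl=-0.306818·-0.818182=0.2510; V=0.136364+-0.306818+0.251033=0.0806
k=4 src: inc=0.251033, refl=0.251033·0.500000=0.1255; V=-0.170455+0.251033+0.125517=0.2061
k=5 load: inc=0.125517, refl=0.125517·-0.818182=-0.1027; V=0.080579+0.125517+-0.102695=0.1034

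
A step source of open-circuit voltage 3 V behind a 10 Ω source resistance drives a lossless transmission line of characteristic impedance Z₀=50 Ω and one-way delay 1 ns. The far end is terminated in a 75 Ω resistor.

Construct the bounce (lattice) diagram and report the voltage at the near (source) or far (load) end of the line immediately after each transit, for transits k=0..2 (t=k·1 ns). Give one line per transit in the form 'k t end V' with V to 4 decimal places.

0 0 source 2.5000
1 1 load 3.0000
2 2 source 2.6667

Γ_L=0.200000, Γ_S=-0.666667; launch V₁=3·50/60=2.500000
k=0 src: V=2.5000
k=1 load: inc=2.500000, refl=2.500000·0.200000=0.5000; V=0.000000+2.500000+0.500000=3.0000
k=2 src: inc=0.500000, refl=0.500000·-0.666667=-0.3333; V=2.500000+0.500000+-0.333333=2.6667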